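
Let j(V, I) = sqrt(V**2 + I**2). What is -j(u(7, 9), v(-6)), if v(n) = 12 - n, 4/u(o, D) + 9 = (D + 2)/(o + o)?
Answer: -2*sqrt(1072009)/115 ≈ -18.007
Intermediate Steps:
u(o, D) = 4/(-9 + (2 + D)/(2*o)) (u(o, D) = 4/(-9 + (D + 2)/(o + o)) = 4/(-9 + (2 + D)/((2*o))) = 4/(-9 + (2 + D)*(1/(2*o))) = 4/(-9 + (2 + D)/(2*o)))
j(V, I) = sqrt(I**2 + V**2)
-j(u(7, 9), v(-6)) = -sqrt((12 - 1*(-6))**2 + (8*7/(2 + 9 - 18*7))**2) = -sqrt((12 + 6)**2 + (8*7/(2 + 9 - 126))**2) = -sqrt(18**2 + (8*7/(-115))**2) = -sqrt(324 + (8*7*(-1/115))**2) = -sqrt(324 + (-56/115)**2) = -sqrt(324 + 3136/13225) = -sqrt(4288036/13225) = -2*sqrt(1072009)/115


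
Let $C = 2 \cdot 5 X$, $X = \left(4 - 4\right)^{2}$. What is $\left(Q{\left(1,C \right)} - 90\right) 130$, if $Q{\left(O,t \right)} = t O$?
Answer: $-11700$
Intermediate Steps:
$X = 0$ ($X = 0^{2} = 0$)
$C = 0$ ($C = 2 \cdot 5 \cdot 0 = 10 \cdot 0 = 0$)
$Q{\left(O,t \right)} = O t$
$\left(Q{\left(1,C \right)} - 90\right) 130 = \left(1 \cdot 0 - 90\right) 130 = \left(0 - 90\right) 130 = \left(-90\right) 130 = -11700$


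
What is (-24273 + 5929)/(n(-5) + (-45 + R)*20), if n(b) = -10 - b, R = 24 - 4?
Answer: 18344/505 ≈ 36.325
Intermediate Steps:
R = 20
(-24273 + 5929)/(n(-5) + (-45 + R)*20) = (-24273 + 5929)/((-10 - 1*(-5)) + (-45 + 20)*20) = -18344/((-10 + 5) - 25*20) = -18344/(-5 - 500) = -18344/(-505) = -18344*(-1/505) = 18344/505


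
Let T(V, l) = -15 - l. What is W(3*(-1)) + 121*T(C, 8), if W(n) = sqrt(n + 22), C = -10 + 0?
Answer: -2783 + sqrt(19) ≈ -2778.6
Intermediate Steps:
C = -10
W(n) = sqrt(22 + n)
W(3*(-1)) + 121*T(C, 8) = sqrt(22 + 3*(-1)) + 121*(-15 - 1*8) = sqrt(22 - 3) + 121*(-15 - 8) = sqrt(19) + 121*(-23) = sqrt(19) - 2783 = -2783 + sqrt(19)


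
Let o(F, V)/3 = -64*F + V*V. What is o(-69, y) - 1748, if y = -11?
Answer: 11863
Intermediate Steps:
o(F, V) = -192*F + 3*V² (o(F, V) = 3*(-64*F + V*V) = 3*(-64*F + V²) = 3*(V² - 64*F) = -192*F + 3*V²)
o(-69, y) - 1748 = (-192*(-69) + 3*(-11)²) - 1748 = (13248 + 3*121) - 1748 = (13248 + 363) - 1748 = 13611 - 1748 = 11863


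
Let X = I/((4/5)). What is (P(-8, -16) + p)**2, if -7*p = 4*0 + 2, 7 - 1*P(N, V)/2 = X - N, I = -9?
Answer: 80089/196 ≈ 408.62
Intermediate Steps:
X = -45/4 (X = -9/(4/5) = -9/(4*(1/5)) = -9/4/5 = -9*5/4 = -45/4 ≈ -11.250)
P(N, V) = 73/2 + 2*N (P(N, V) = 14 - 2*(-45/4 - N) = 14 + (45/2 + 2*N) = 73/2 + 2*N)
p = -2/7 (p = -(4*0 + 2)/7 = -(0 + 2)/7 = -1/7*2 = -2/7 ≈ -0.28571)
(P(-8, -16) + p)**2 = ((73/2 + 2*(-8)) - 2/7)**2 = ((73/2 - 16) - 2/7)**2 = (41/2 - 2/7)**2 = (283/14)**2 = 80089/196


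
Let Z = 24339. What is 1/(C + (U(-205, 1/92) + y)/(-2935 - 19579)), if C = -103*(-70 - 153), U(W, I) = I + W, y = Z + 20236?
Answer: 2071288/47571332031 ≈ 4.3541e-5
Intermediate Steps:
y = 44575 (y = 24339 + 20236 = 44575)
C = 22969 (C = -103*(-223) = 22969)
1/(C + (U(-205, 1/92) + y)/(-2935 - 19579)) = 1/(22969 + ((1/92 - 205) + 44575)/(-2935 - 19579)) = 1/(22969 + ((1/92 - 205) + 44575)/(-22514)) = 1/(22969 + (-18859/92 + 44575)*(-1/22514)) = 1/(22969 + (4082041/92)*(-1/22514)) = 1/(22969 - 4082041/2071288) = 1/(47571332031/2071288) = 2071288/47571332031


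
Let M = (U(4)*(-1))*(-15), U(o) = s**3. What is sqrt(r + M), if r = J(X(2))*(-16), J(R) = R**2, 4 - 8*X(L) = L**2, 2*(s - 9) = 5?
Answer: 23*sqrt(690)/4 ≈ 151.04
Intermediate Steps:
s = 23/2 (s = 9 + (1/2)*5 = 9 + 5/2 = 23/2 ≈ 11.500)
X(L) = 1/2 - L**2/8
U(o) = 12167/8 (U(o) = (23/2)**3 = 12167/8)
r = 0 (r = (1/2 - 1/8*2**2)**2*(-16) = (1/2 - 1/8*4)**2*(-16) = (1/2 - 1/2)**2*(-16) = 0**2*(-16) = 0*(-16) = 0)
M = 182505/8 (M = ((12167/8)*(-1))*(-15) = -12167/8*(-15) = 182505/8 ≈ 22813.)
sqrt(r + M) = sqrt(0 + 182505/8) = sqrt(182505/8) = 23*sqrt(690)/4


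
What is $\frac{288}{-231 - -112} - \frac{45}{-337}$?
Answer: $- \frac{91701}{40103} \approx -2.2866$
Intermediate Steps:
$\frac{288}{-231 - -112} - \frac{45}{-337} = \frac{288}{-231 + 112} - - \frac{45}{337} = \frac{288}{-119} + \frac{45}{337} = 288 \left(- \frac{1}{119}\right) + \frac{45}{337} = - \frac{288}{119} + \frac{45}{337} = - \frac{91701}{40103}$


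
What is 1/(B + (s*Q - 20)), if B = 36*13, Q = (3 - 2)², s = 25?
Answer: 1/473 ≈ 0.0021142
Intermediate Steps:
Q = 1 (Q = 1² = 1)
B = 468
1/(B + (s*Q - 20)) = 1/(468 + (25*1 - 20)) = 1/(468 + (25 - 20)) = 1/(468 + 5) = 1/473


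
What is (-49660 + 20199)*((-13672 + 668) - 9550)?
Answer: 664463394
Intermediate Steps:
(-49660 + 20199)*((-13672 + 668) - 9550) = -29461*(-13004 - 9550) = -29461*(-22554) = 664463394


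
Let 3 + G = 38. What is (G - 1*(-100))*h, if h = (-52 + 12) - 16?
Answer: -7560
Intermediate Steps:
G = 35 (G = -3 + 38 = 35)
h = -56 (h = -40 - 16 = -56)
(G - 1*(-100))*h = (35 - 1*(-100))*(-56) = (35 + 100)*(-56) = 135*(-56) = -7560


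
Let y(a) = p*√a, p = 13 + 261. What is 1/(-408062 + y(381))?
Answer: -204031/83242995944 - 137*√381/83242995944 ≈ -2.4832e-6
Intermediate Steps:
p = 274
y(a) = 274*√a
1/(-408062 + y(381)) = 1/(-408062 + 274*√381)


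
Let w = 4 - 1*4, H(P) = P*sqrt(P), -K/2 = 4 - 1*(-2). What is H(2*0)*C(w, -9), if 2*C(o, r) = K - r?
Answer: 0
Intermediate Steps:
K = -12 (K = -2*(4 - 1*(-2)) = -2*(4 + 2) = -2*6 = -12)
H(P) = P**(3/2)
w = 0 (w = 4 - 4 = 0)
C(o, r) = -6 - r/2 (C(o, r) = (-12 - r)/2 = -6 - r/2)
H(2*0)*C(w, -9) = (2*0)**(3/2)*(-6 - 1/2*(-9)) = 0**(3/2)*(-6 + 9/2) = 0*(-3/2) = 0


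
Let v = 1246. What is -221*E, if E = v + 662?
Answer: -421668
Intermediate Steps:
E = 1908 (E = 1246 + 662 = 1908)
-221*E = -221*1908 = -421668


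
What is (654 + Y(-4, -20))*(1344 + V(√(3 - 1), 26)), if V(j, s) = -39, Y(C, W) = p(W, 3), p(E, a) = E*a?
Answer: 775170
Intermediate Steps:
Y(C, W) = 3*W (Y(C, W) = W*3 = 3*W)
(654 + Y(-4, -20))*(1344 + V(√(3 - 1), 26)) = (654 + 3*(-20))*(1344 - 39) = (654 - 60)*1305 = 594*1305 = 775170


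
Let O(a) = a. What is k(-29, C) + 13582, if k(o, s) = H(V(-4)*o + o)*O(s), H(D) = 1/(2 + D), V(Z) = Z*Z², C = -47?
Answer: 24841431/1829 ≈ 13582.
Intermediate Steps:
V(Z) = Z³
k(o, s) = s/(2 - 63*o) (k(o, s) = s/(2 + ((-4)³*o + o)) = s/(2 + (-64*o + o)) = s/(2 - 63*o))
k(-29, C) + 13582 = -47/(2 - 63*(-29)) + 13582 = -47/(2 + 1827) + 13582 = -47/1829 + 13582 = 24841431/1829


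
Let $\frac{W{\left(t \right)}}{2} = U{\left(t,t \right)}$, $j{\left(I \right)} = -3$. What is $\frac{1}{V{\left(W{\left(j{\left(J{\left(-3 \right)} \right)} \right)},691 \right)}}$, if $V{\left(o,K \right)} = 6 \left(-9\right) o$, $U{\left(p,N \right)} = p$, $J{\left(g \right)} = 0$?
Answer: $\frac{1}{324} \approx 0.0030864$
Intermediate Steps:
$W{\left(t \right)} = 2 t$
$V{\left(o,K \right)} = - 54 o$
$\frac{1}{V{\left(W{\left(j{\left(J{\left(-3 \right)} \right)} \right)},691 \right)}} = \frac{1}{\left(-54\right) 2 \left(-3\right)} = \frac{1}{\left(-54\right) \left(-6\right)} = \frac{1}{324}$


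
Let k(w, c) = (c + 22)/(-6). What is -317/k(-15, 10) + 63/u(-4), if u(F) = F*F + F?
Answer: 1035/16 ≈ 64.688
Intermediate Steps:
k(w, c) = -11/3 - c/6 (k(w, c) = (22 + c)*(-⅙) = -11/3 - c/6)
u(F) = F + F² (u(F) = F² + F = F + F²)
-317/k(-15, 10) + 63/u(-4) = -317/(-11/3 - ⅙*10) + 63/((-4*(1 - 4))) = -317/(-11/3 - 5/3) + 63/((-4*(-3))) = -317/(-16/3) + 63/12 = -317*(-3/16) + 63*(1/12) = 951/16 + 21/4 = 1035/16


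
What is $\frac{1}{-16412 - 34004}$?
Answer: $- \frac{1}{50416} \approx -1.9835 \cdot 10^{-5}$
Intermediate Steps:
$\frac{1}{-16412 - 34004} = \frac{1}{-50416} = - \frac{1}{50416}$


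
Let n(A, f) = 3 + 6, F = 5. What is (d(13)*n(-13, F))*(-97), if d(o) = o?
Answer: -11349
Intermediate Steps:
n(A, f) = 9
(d(13)*n(-13, F))*(-97) = (13*9)*(-97) = 117*(-97) = -11349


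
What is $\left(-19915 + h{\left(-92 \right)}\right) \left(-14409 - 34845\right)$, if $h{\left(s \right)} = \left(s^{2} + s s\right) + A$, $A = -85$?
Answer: $151308288$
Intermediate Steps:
$h{\left(s \right)} = -85 + 2 s^{2}$ ($h{\left(s \right)} = \left(s^{2} + s s\right) - 85 = \left(s^{2} + s^{2}\right) - 85 = 2 s^{2} - 85 = -85 + 2 s^{2}$)
$\left(-19915 + h{\left(-92 \right)}\right) \left(-14409 - 34845\right) = \left(-19915 - \left(85 - 2 \left(-92\right)^{2}\right)\right) \left(-14409 - 34845\right) = \left(-19915 + \left(-85 + 2 \cdot 8464\right)\right) \left(-49254\right) = \left(-19915 + \left(-85 + 16928\right)\right) \left(-49254\right) = \left(-19915 + 16843\right) \left(-49254\right) = \left(-3072\right) \left(-49254\right) = 151308288$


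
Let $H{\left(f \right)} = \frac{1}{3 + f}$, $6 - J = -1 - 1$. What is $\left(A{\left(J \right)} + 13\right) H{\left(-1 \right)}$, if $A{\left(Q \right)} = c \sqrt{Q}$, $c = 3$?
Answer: $\frac{13}{2} + 3 \sqrt{2} \approx 10.743$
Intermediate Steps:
$J = 8$ ($J = 6 - \left(-1 - 1\right) = 6 - -2 = 6 + 2 = 8$)
$A{\left(Q \right)} = 3 \sqrt{Q}$
$\left(A{\left(J \right)} + 13\right) H{\left(-1 \right)} = \frac{3 \sqrt{8} + 13}{3 - 1} = \frac{3 \cdot 2 \sqrt{2} + 13}{2} = \left(6 \sqrt{2} + 13\right) \frac{1}{2} = \left(13 + 6 \sqrt{2}\right) \frac{1}{2} = \frac{13}{2} + 3 \sqrt{2}$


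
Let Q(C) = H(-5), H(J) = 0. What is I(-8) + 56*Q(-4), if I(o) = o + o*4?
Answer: -40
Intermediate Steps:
I(o) = 5*o (I(o) = o + 4*o = 5*o)
Q(C) = 0
I(-8) + 56*Q(-4) = 5*(-8) + 56*0 = -40 + 0 = -40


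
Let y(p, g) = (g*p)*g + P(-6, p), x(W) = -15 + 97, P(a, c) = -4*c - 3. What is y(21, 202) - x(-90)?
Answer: 856715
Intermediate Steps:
P(a, c) = -3 - 4*c
x(W) = 82
y(p, g) = -3 - 4*p + p*g² (y(p, g) = (g*p)*g + (-3 - 4*p) = p*g² + (-3 - 4*p) = -3 - 4*p + p*g²)
y(21, 202) - x(-90) = (-3 - 4*21 + 21*202²) - 1*82 = (-3 - 84 + 21*40804) - 82 = (-3 - 84 + 856884) - 82 = 856797 - 82 = 856715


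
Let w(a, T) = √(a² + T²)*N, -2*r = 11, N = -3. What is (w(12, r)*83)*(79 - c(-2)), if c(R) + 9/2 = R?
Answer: -42579*√697/4 ≈ -2.8103e+5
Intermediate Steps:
c(R) = -9/2 + R
r = -11/2 (r = -½*11 = -11/2 ≈ -5.5000)
w(a, T) = -3*√(T² + a²) (w(a, T) = √(a² + T²)*(-3) = √(T² + a²)*(-3) = -3*√(T² + a²))
(w(12, r)*83)*(79 - c(-2)) = (-3*√((-11/2)² + 12²)*83)*(79 - (-9/2 - 2)) = (-3*√(121/4 + 144)*83)*(79 - 1*(-13/2)) = (-3*√697/2*83)*(79 + 13/2) = (-3*√697/2*83)*(171/2) = -249*√697/2*(171/2) = -42579*√697/4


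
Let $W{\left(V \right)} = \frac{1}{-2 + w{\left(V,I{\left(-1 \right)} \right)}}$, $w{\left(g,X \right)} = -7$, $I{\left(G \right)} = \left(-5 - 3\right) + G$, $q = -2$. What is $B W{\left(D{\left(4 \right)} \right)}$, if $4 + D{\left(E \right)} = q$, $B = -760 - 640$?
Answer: $\frac{1400}{9} \approx 155.56$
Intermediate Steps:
$I{\left(G \right)} = -8 + G$
$B = -1400$
$D{\left(E \right)} = -6$ ($D{\left(E \right)} = -4 - 2 = -6$)
$W{\left(V \right)} = - \frac{1}{9}$ ($W{\left(V \right)} = \frac{1}{-2 - 7} = \frac{1}{-9} = - \frac{1}{9}$)
$B W{\left(D{\left(4 \right)} \right)} = \left(-1400\right) \left(- \frac{1}{9}\right) = \frac{1400}{9}$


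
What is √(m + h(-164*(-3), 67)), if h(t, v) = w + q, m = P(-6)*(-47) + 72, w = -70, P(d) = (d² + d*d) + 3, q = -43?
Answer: I*√3566 ≈ 59.716*I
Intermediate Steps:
P(d) = 3 + 2*d² (P(d) = (d² + d²) + 3 = 2*d² + 3 = 3 + 2*d²)
m = -3453 (m = (3 + 2*(-6)²)*(-47) + 72 = (3 + 2*36)*(-47) + 72 = (3 + 72)*(-47) + 72 = 75*(-47) + 72 = -3525 + 72 = -3453)
h(t, v) = -113 (h(t, v) = -70 - 43 = -113)
√(m + h(-164*(-3), 67)) = √(-3453 - 113) = √(-3566) = I*√3566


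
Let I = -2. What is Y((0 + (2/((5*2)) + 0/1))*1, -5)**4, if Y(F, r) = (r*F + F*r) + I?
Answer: 256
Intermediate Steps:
Y(F, r) = -2 + 2*F*r (Y(F, r) = (r*F + F*r) - 2 = (F*r + F*r) - 2 = 2*F*r - 2 = -2 + 2*F*r)
Y((0 + (2/((5*2)) + 0/1))*1, -5)**4 = (-2 + 2*((0 + (2/((5*2)) + 0/1))*1)*(-5))**4 = (-2 + 2*((0 + (2/10 + 0*1))*1)*(-5))**4 = (-2 + 2*((0 + (2*(1/10) + 0))*1)*(-5))**4 = (-2 + 2*((0 + (1/5 + 0))*1)*(-5))**4 = (-2 + 2*((0 + 1/5)*1)*(-5))**4 = (-2 + 2*((1/5)*1)*(-5))**4 = (-2 + 2*(1/5)*(-5))**4 = (-2 - 2)**4 = (-4)**4 = 256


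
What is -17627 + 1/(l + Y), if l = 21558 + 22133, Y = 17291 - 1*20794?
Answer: -708393875/40188 ≈ -17627.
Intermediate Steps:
Y = -3503 (Y = 17291 - 20794 = -3503)
l = 43691
-17627 + 1/(l + Y) = -17627 + 1/(43691 - 3503) = -17627 + 1/40188 = -708393875/40188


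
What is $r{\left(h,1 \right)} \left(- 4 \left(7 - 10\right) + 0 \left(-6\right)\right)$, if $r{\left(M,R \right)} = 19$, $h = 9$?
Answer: $228$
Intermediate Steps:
$r{\left(h,1 \right)} \left(- 4 \left(7 - 10\right) + 0 \left(-6\right)\right) = 19 \left(- 4 \left(7 - 10\right) + 0 \left(-6\right)\right) = 19 \left(\left(-4\right) \left(-3\right) + 0\right) = 19 \left(12 + 0\right) = 19 \cdot 12 = 228$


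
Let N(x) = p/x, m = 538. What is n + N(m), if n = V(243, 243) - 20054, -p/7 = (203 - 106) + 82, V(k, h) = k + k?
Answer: -10528837/538 ≈ -19570.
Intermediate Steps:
V(k, h) = 2*k
p = -1253 (p = -7*((203 - 106) + 82) = -7*(97 + 82) = -7*179 = -1253)
n = -19568 (n = 2*243 - 20054 = 486 - 20054 = -19568)
N(x) = -1253/x
n + N(m) = -19568 - 1253/538 = -10528837/538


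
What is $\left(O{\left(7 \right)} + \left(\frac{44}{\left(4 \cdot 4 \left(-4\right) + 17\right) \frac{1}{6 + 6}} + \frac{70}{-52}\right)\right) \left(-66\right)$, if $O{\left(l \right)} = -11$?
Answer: $\frac{950895}{611} \approx 1556.3$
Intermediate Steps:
$\left(O{\left(7 \right)} + \left(\frac{44}{\left(4 \cdot 4 \left(-4\right) + 17\right) \frac{1}{6 + 6}} + \frac{70}{-52}\right)\right) \left(-66\right) = \left(-11 + \left(\frac{44}{\left(4 \cdot 4 \left(-4\right) + 17\right) \frac{1}{6 + 6}} + \frac{70}{-52}\right)\right) \left(-66\right) = \left(-11 + \left(\frac{44}{\left(16 \left(-4\right) + 17\right) \frac{1}{12}} + 70 \left(- \frac{1}{52}\right)\right)\right) \left(-66\right) = \left(-11 + \left(\frac{44}{\left(-64 + 17\right) \frac{1}{12}} - \frac{35}{26}\right)\right) \left(-66\right) = \left(-11 + \left(\frac{44}{\left(-47\right) \frac{1}{12}} - \frac{35}{26}\right)\right) \left(-66\right) = \left(-11 + \left(\frac{44}{- \frac{47}{12}} - \frac{35}{26}\right)\right) \left(-66\right) = \left(-11 + \left(44 \left(- \frac{12}{47}\right) - \frac{35}{26}\right)\right) \left(-66\right) = \left(-11 - \frac{15373}{1222}\right) \left(-66\right) = \left(- \frac{28815}{1222}\right) \left(-66\right) = \frac{950895}{611}$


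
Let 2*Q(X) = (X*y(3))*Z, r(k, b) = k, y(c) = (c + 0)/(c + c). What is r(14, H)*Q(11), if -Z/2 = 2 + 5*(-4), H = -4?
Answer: 1386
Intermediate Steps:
y(c) = 1/2 (y(c) = c/((2*c)) = c*(1/(2*c)) = 1/2)
Z = 36 (Z = -2*(2 + 5*(-4)) = -2*(2 - 20) = -2*(-18) = 36)
Q(X) = 9*X (Q(X) = ((X*(1/2))*36)/2 = ((X/2)*36)/2 = (18*X)/2 = 9*X)
r(14, H)*Q(11) = 14*(9*11) = 14*99 = 1386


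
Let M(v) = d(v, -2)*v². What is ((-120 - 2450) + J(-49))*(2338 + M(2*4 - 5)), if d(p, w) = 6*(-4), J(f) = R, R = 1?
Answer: -5451418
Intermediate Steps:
J(f) = 1
d(p, w) = -24
M(v) = -24*v²
((-120 - 2450) + J(-49))*(2338 + M(2*4 - 5)) = ((-120 - 2450) + 1)*(2338 - 24*(2*4 - 5)²) = (-2570 + 1)*(2338 - 24*(8 - 5)²) = -2569*(2338 - 24*3²) = -2569*(2338 - 24*9) = -2569*(2338 - 216) = -2569*2122 = -5451418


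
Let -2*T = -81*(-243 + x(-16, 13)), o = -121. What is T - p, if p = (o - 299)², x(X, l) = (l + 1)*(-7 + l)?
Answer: -365679/2 ≈ -1.8284e+5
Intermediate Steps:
x(X, l) = (1 + l)*(-7 + l)
T = -12879/2 (T = -(-81)*(-243 + (-7 + 13² - 6*13))/2 = -(-81)*(-243 + (-7 + 169 - 78))/2 = -(-81)*(-243 + 84)/2 = -(-81)*(-159)/2 = -½*12879 = -12879/2 ≈ -6439.5)
p = 176400 (p = (-121 - 299)² = (-420)² = 176400)
T - p = -12879/2 - 1*176400 = -12879/2 - 176400 = -365679/2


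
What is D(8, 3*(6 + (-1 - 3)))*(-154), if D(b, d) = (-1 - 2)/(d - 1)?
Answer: 462/5 ≈ 92.400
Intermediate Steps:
D(b, d) = -3/(-1 + d)
D(8, 3*(6 + (-1 - 3)))*(-154) = -3/(-1 + 3*(6 + (-1 - 3)))*(-154) = -3/(-1 + 3*(6 - 4))*(-154) = -3/(-1 + 3*2)*(-154) = -3/(-1 + 6)*(-154) = -3/5*(-154) = -3*⅕*(-154) = -⅗*(-154) = 462/5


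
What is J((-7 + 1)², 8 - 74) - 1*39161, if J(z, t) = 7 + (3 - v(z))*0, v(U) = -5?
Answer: -39154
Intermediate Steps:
J(z, t) = 7 (J(z, t) = 7 + (3 - 1*(-5))*0 = 7 + (3 + 5)*0 = 7 + 8*0 = 7 + 0 = 7)
J((-7 + 1)², 8 - 74) - 1*39161 = 7 - 1*39161 = 7 - 39161 = -39154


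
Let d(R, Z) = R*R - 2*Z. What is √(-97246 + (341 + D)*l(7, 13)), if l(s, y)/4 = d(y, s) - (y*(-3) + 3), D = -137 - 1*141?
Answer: I*√49114 ≈ 221.62*I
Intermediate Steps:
D = -278 (D = -137 - 141 = -278)
d(R, Z) = R² - 2*Z
l(s, y) = -12 - 8*s + 4*y² + 12*y (l(s, y) = 4*((y² - 2*s) - (y*(-3) + 3)) = 4*((y² - 2*s) - (-3*y + 3)) = 4*((y² - 2*s) - (3 - 3*y)) = 4*((y² - 2*s) + (-3 + 3*y)) = 4*(-3 + y² - 2*s + 3*y) = -12 - 8*s + 4*y² + 12*y)
√(-97246 + (341 + D)*l(7, 13)) = √(-97246 + (341 - 278)*(-12 - 8*7 + 4*13² + 12*13)) = √(-97246 + 63*(-12 - 56 + 4*169 + 156)) = √(-97246 + 63*(-12 - 56 + 676 + 156)) = √(-97246 + 63*764) = √(-97246 + 48132) = √(-49114) = I*√49114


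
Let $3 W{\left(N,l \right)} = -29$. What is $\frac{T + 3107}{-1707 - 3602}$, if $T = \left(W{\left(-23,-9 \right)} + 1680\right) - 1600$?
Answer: $- \frac{9532}{15927} \approx -0.59848$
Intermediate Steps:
$W{\left(N,l \right)} = - \frac{29}{3}$ ($W{\left(N,l \right)} = \frac{1}{3} \left(-29\right) = - \frac{29}{3}$)
$T = \frac{211}{3}$ ($T = \left(- \frac{29}{3} + 1680\right) - 1600 = \frac{5011}{3} - 1600 = \frac{211}{3} \approx 70.333$)
$\frac{T + 3107}{-1707 - 3602} = \frac{\frac{211}{3} + 3107}{-1707 - 3602} = \frac{9532}{3 \left(-5309\right)} = \frac{9532}{3} \left(- \frac{1}{5309}\right) = - \frac{9532}{15927}$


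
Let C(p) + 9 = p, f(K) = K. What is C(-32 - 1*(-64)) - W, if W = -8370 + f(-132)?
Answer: 8525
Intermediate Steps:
C(p) = -9 + p
W = -8502 (W = -8370 - 132 = -8502)
C(-32 - 1*(-64)) - W = (-9 + (-32 - 1*(-64))) - 1*(-8502) = (-9 + (-32 + 64)) + 8502 = (-9 + 32) + 8502 = 23 + 8502 = 8525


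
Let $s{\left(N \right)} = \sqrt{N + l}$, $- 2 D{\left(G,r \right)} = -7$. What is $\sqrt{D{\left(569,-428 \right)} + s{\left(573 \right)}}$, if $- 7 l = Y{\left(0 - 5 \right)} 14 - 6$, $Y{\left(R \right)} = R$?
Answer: $\frac{\sqrt{686 + 28 \sqrt{28609}}}{14} \approx 5.2596$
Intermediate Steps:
$D{\left(G,r \right)} = \frac{7}{2}$ ($D{\left(G,r \right)} = \left(- \frac{1}{2}\right) \left(-7\right) = \frac{7}{2}$)
$l = \frac{76}{7}$ ($l = - \frac{\left(0 - 5\right) 14 - 6}{7} = - \frac{\left(-5\right) 14 - 6}{7} = - \frac{-70 - 6}{7} = \left(- \frac{1}{7}\right) \left(-76\right) = \frac{76}{7} \approx 10.857$)
$s{\left(N \right)} = \sqrt{\frac{76}{7} + N}$ ($s{\left(N \right)} = \sqrt{N + \frac{76}{7}} = \sqrt{\frac{76}{7} + N}$)
$\sqrt{D{\left(569,-428 \right)} + s{\left(573 \right)}} = \sqrt{\frac{7}{2} + \frac{\sqrt{532 + 49 \cdot 573}}{7}} = \sqrt{\frac{7}{2} + \frac{\sqrt{532 + 28077}}{7}} = \sqrt{\frac{7}{2} + \frac{\sqrt{28609}}{7}}$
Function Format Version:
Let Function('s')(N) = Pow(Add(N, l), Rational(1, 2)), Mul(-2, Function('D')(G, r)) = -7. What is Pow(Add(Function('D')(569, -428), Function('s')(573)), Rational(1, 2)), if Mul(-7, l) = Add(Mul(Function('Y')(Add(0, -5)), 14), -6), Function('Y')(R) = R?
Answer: Mul(Rational(1, 14), Pow(Add(686, Mul(28, Pow(28609, Rational(1, 2)))), Rational(1, 2))) ≈ 5.2596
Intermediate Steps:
Function('D')(G, r) = Rational(7, 2) (Function('D')(G, r) = Mul(Rational(-1, 2), -7) = Rational(7, 2))
l = Rational(76, 7) (l = Mul(Rational(-1, 7), Add(Mul(Add(0, -5), 14), -6)) = Mul(Rational(-1, 7), Add(Mul(-5, 14), -6)) = Mul(Rational(-1, 7), Add(-70, -6)) = Mul(Rational(-1, 7), -76) = Rational(76, 7) ≈ 10.857)
Function('s')(N) = Pow(Add(Rational(76, 7), N), Rational(1, 2)) (Function('s')(N) = Pow(Add(N, Rational(76, 7)), Rational(1, 2)) = Pow(Add(Rational(76, 7), N), Rational(1, 2)))
Pow(Add(Function('D')(569, -428), Function('s')(573)), Rational(1, 2)) = Pow(Add(Rational(7, 2), Mul(Rational(1, 7), Pow(Add(532, Mul(49, 573)), Rational(1, 2)))), Rational(1, 2)) = Pow(Add(Rational(7, 2), Mul(Rational(1, 7), Pow(Add(532, 28077), Rational(1, 2)))), Rational(1, 2)) = Pow(Add(Rational(7, 2), Mul(Rational(1, 7), Pow(28609, Rational(1, 2)))), Rational(1, 2))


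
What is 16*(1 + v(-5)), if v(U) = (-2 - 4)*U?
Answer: 496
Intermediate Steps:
v(U) = -6*U
16*(1 + v(-5)) = 16*(1 - 6*(-5)) = 16*(1 + 30) = 16*31 = 496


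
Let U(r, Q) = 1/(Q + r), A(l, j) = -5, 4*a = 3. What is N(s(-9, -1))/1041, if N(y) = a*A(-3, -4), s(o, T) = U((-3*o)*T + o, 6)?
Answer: -5/1388 ≈ -0.0036023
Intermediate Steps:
a = ¾ (a = (¼)*3 = ¾ ≈ 0.75000)
s(o, T) = 1/(6 + o - 3*T*o) (s(o, T) = 1/(6 + ((-3*o)*T + o)) = 1/(6 + (-3*T*o + o)) = 1/(6 + (o - 3*T*o)) = 1/(6 + o - 3*T*o))
N(y) = -15/4 (N(y) = (¾)*(-5) = -15/4)
N(s(-9, -1))/1041 = -15/4/1041 = -15/4*1/1041 = -5/1388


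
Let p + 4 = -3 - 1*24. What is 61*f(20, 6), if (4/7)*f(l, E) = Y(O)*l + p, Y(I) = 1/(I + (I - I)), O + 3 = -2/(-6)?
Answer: -32879/8 ≈ -4109.9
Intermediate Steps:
O = -8/3 (O = -3 - 2/(-6) = -3 - 2*(-⅙) = -3 + ⅓ = -8/3 ≈ -2.6667)
Y(I) = 1/I (Y(I) = 1/(I + 0) = 1/I)
p = -31 (p = -4 + (-3 - 1*24) = -4 + (-3 - 24) = -4 - 27 = -31)
f(l, E) = -217/4 - 21*l/32 (f(l, E) = 7*(l/(-8/3) - 31)/4 = 7*(-3*l/8 - 31)/4 = 7*(-31 - 3*l/8)/4 = -217/4 - 21*l/32)
61*f(20, 6) = 61*(-217/4 - 21/32*20) = 61*(-217/4 - 105/8) = 61*(-539/8) = -32879/8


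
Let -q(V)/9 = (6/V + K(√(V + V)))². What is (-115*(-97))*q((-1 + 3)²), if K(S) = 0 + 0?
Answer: -903555/4 ≈ -2.2589e+5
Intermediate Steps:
K(S) = 0
q(V) = -324/V² (q(V) = -9*(6/V + 0)² = -9*36/V² = -324/V²)
(-115*(-97))*q((-1 + 3)²) = (-115*(-97))*(-324/(-1 + 3)⁴) = 11155*(-324/(2²)²) = 11155*(-324/4²) = 11155*(-324*1/16) = 11155*(-81/4) = -903555/4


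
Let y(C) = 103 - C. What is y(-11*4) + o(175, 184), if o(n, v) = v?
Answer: 331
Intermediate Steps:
y(-11*4) + o(175, 184) = (103 - (-11)*4) + 184 = (103 - 1*(-44)) + 184 = (103 + 44) + 184 = 147 + 184 = 331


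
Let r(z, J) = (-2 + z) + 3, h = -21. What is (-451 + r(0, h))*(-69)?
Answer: 31050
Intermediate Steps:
r(z, J) = 1 + z
(-451 + r(0, h))*(-69) = (-451 + (1 + 0))*(-69) = (-451 + 1)*(-69) = -450*(-69) = 31050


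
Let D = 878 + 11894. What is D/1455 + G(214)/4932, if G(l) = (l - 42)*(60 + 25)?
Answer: 7021967/598005 ≈ 11.742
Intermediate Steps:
D = 12772
G(l) = -3570 + 85*l (G(l) = (-42 + l)*85 = -3570 + 85*l)
D/1455 + G(214)/4932 = 12772/1455 + (-3570 + 85*214)/4932 = 12772*(1/1455) + (-3570 + 18190)*(1/4932) = 12772/1455 + 14620*(1/4932) = 12772/1455 + 3655/1233 = 7021967/598005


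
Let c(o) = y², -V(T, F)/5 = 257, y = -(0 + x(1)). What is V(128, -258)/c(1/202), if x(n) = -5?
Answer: -257/5 ≈ -51.400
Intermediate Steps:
y = 5 (y = -(0 - 5) = -1*(-5) = 5)
V(T, F) = -1285 (V(T, F) = -5*257 = -1285)
c(o) = 25 (c(o) = 5² = 25)
V(128, -258)/c(1/202) = -1285/25 = -1285*1/25 = -257/5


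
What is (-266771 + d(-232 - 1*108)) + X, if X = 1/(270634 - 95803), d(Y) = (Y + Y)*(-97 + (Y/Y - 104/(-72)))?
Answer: -106195787740/524493 ≈ -2.0247e+5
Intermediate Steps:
d(Y) = -1702*Y/9 (d(Y) = (2*Y)*(-97 + (1 - 104*(-1/72))) = (2*Y)*(-97 + (1 + 13/9)) = (2*Y)*(-97 + 22/9) = (2*Y)*(-851/9) = -1702*Y/9)
X = 1/174831 ≈ 5.7198e-6
(-266771 + d(-232 - 1*108)) + X = (-266771 - 1702*(-232 - 1*108)/9) + 1/174831 = (-266771 - 1702*(-232 - 108)/9) + 1/174831 = (-266771 - 1702/9*(-340)) + 1/174831 = (-266771 + 578680/9) + 1/174831 = -1822259/9 + 1/174831 = -106195787740/524493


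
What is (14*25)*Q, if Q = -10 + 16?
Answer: 2100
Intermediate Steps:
Q = 6
(14*25)*Q = (14*25)*6 = 350*6 = 2100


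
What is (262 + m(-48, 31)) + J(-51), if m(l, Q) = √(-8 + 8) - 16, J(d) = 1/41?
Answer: 10087/41 ≈ 246.02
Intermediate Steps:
J(d) = 1/41
m(l, Q) = -16 (m(l, Q) = √0 - 16 = 0 - 16 = -16)
(262 + m(-48, 31)) + J(-51) = (262 - 16) + 1/41 = 246 + 1/41 = 10087/41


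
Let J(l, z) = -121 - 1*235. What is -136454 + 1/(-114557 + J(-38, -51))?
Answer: -15680338503/114913 ≈ -1.3645e+5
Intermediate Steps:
J(l, z) = -356 (J(l, z) = -121 - 235 = -356)
-136454 + 1/(-114557 + J(-38, -51)) = -136454 + 1/(-114557 - 356) = -136454 + 1/(-114913) = -136454 - 1/114913 = -15680338503/114913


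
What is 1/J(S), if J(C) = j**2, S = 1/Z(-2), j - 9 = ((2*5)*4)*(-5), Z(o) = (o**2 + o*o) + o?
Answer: 1/36481 ≈ 2.7412e-5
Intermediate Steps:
Z(o) = o + 2*o**2 (Z(o) = (o**2 + o**2) + o = 2*o**2 + o = o + 2*o**2)
j = -191 (j = 9 + ((2*5)*4)*(-5) = 9 + (10*4)*(-5) = 9 + 40*(-5) = 9 - 200 = -191)
S = 1/6 (S = 1/(-2*(1 + 2*(-2))) = 1/(-2*(1 - 4)) = 1/(-2*(-3)) = 1/6 ≈ 0.16667)
J(C) = 36481 (J(C) = (-191)**2 = 36481)
1/J(S) = 1/36481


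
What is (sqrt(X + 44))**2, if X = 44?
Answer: 88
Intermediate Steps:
(sqrt(X + 44))**2 = (sqrt(44 + 44))**2 = (sqrt(88))**2 = (2*sqrt(22))**2 = 88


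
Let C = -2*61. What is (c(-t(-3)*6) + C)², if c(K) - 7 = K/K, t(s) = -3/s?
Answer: 12996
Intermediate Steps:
c(K) = 8 (c(K) = 7 + K/K = 7 + 1 = 8)
C = -122
(c(-t(-3)*6) + C)² = (8 - 122)² = (-114)² = 12996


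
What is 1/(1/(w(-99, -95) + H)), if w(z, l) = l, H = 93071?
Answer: 92976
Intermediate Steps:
1/(1/(w(-99, -95) + H)) = 1/(1/(-95 + 93071)) = 1/(1/92976) = 92976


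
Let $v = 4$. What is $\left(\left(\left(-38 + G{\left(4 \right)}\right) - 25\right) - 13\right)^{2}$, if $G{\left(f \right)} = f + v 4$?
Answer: $3136$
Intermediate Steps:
$G{\left(f \right)} = 16 + f$ ($G{\left(f \right)} = f + 4 \cdot 4 = f + 16 = 16 + f$)
$\left(\left(\left(-38 + G{\left(4 \right)}\right) - 25\right) - 13\right)^{2} = \left(\left(\left(-38 + \left(16 + 4\right)\right) - 25\right) - 13\right)^{2} = \left(\left(\left(-38 + 20\right) - 25\right) - 13\right)^{2} = \left(\left(-18 - 25\right) - 13\right)^{2} = \left(-43 - 13\right)^{2} = \left(-56\right)^{2} = 3136$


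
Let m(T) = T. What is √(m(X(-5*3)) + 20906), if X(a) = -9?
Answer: √20897 ≈ 144.56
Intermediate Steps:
√(m(X(-5*3)) + 20906) = √(-9 + 20906) = √20897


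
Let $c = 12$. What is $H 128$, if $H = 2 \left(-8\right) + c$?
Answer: $-512$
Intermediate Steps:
$H = -4$ ($H = 2 \left(-8\right) + 12 = -16 + 12 = -4$)
$H 128 = \left(-4\right) 128 = -512$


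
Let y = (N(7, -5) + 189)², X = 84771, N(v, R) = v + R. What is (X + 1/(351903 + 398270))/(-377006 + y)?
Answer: -1199866328/4819861525 ≈ -0.24894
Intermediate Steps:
N(v, R) = R + v
y = 36481 (y = ((-5 + 7) + 189)² = (2 + 189)² = 191² = 36481)
(X + 1/(351903 + 398270))/(-377006 + y) = (84771 + 1/(351903 + 398270))/(-377006 + 36481) = (84771 + 1/750173)/(-340525) = (84771 + 1/750173)*(-1/340525) = (63592915384/750173)*(-1/340525) = -1199866328/4819861525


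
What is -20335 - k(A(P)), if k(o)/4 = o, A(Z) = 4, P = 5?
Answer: -20351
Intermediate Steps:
k(o) = 4*o
-20335 - k(A(P)) = -20335 - 4*4 = -20335 - 1*16 = -20335 - 16 = -20351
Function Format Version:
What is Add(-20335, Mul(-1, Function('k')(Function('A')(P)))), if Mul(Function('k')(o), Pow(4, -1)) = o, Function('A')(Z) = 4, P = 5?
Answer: -20351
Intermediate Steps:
Function('k')(o) = Mul(4, o)
Add(-20335, Mul(-1, Function('k')(Function('A')(P)))) = Add(-20335, Mul(-1, Mul(4, 4))) = Add(-20335, Mul(-1, 16)) = Add(-20335, -16) = -20351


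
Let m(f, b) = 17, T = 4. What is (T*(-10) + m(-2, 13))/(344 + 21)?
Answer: -23/365 ≈ -0.063014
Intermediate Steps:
(T*(-10) + m(-2, 13))/(344 + 21) = (4*(-10) + 17)/(344 + 21) = (-40 + 17)/365 = -23*1/365 = -23/365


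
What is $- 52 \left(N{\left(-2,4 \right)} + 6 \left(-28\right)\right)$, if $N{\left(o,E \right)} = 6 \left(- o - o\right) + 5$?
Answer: $7228$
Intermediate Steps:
$N{\left(o,E \right)} = 5 - 12 o$ ($N{\left(o,E \right)} = 6 \left(- 2 o\right) + 5 = - 12 o + 5 = 5 - 12 o$)
$- 52 \left(N{\left(-2,4 \right)} + 6 \left(-28\right)\right) = - 52 \left(\left(5 - -24\right) + 6 \left(-28\right)\right) = - 52 \left(\left(5 + 24\right) - 168\right) = - 52 \left(29 - 168\right) = \left(-52\right) \left(-139\right) = 7228$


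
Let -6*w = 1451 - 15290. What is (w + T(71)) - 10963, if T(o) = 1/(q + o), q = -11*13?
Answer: -623269/72 ≈ -8656.5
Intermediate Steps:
q = -143
T(o) = 1/(-143 + o)
w = 4613/2 (w = -(1451 - 15290)/6 = -1/6*(-13839) = 4613/2 ≈ 2306.5)
(w + T(71)) - 10963 = (4613/2 + 1/(-143 + 71)) - 10963 = (4613/2 + 1/(-72)) - 10963 = (4613/2 - 1/72) - 10963 = 166067/72 - 10963 = -623269/72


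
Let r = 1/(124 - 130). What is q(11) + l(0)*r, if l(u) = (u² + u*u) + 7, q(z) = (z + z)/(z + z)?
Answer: -⅙ ≈ -0.16667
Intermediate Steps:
r = -⅙ (r = 1/(-6) = -⅙ ≈ -0.16667)
q(z) = 1 (q(z) = (2*z)/((2*z)) = (2*z)*(1/(2*z)) = 1)
l(u) = 7 + 2*u² (l(u) = (u² + u²) + 7 = 2*u² + 7 = 7 + 2*u²)
q(11) + l(0)*r = 1 + (7 + 2*0²)*(-⅙) = 1 + (7 + 2*0)*(-⅙) = 1 + (7 + 0)*(-⅙) = 1 + 7*(-⅙) = 1 - 7/6 = -⅙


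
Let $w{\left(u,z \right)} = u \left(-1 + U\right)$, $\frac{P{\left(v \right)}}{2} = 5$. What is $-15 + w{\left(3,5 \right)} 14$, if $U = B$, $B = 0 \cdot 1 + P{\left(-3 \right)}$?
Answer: $363$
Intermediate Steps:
$P{\left(v \right)} = 10$ ($P{\left(v \right)} = 2 \cdot 5 = 10$)
$B = 10$ ($B = 0 \cdot 1 + 10 = 0 + 10 = 10$)
$U = 10$
$w{\left(u,z \right)} = 9 u$ ($w{\left(u,z \right)} = u \left(-1 + 10\right) = u 9 = 9 u$)
$-15 + w{\left(3,5 \right)} 14 = -15 + 9 \cdot 3 \cdot 14 = -15 + 27 \cdot 14 = -15 + 378 = 363$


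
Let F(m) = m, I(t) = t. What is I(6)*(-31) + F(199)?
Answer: 13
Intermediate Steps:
I(6)*(-31) + F(199) = 6*(-31) + 199 = -186 + 199 = 13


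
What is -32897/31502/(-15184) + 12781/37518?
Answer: 235181674579/690224949024 ≈ 0.34073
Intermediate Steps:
-32897/31502/(-15184) + 12781/37518 = -32897*1/31502*(-1/15184) + 12781*(1/37518) = -32897/31502*(-1/15184) + 12781/37518 = 32897/478326368 + 12781/37518 = 235181674579/690224949024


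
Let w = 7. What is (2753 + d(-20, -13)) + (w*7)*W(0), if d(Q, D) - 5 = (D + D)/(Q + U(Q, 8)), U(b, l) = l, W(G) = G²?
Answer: 16561/6 ≈ 2760.2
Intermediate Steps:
d(Q, D) = 5 + 2*D/(8 + Q) (d(Q, D) = 5 + (D + D)/(Q + 8) = 5 + (2*D)/(8 + Q) = 5 + 2*D/(8 + Q))
(2753 + d(-20, -13)) + (w*7)*W(0) = (2753 + (40 + 2*(-13) + 5*(-20))/(8 - 20)) + (7*7)*0² = (2753 + (40 - 26 - 100)/(-12)) + 49*0 = (2753 - 1/12*(-86)) + 0 = (2753 + 43/6) + 0 = 16561/6 + 0 = 16561/6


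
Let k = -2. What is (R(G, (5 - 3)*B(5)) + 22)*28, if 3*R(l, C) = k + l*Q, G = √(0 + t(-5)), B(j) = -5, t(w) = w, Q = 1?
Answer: 1792/3 + 28*I*√5/3 ≈ 597.33 + 20.87*I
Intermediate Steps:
G = I*√5 (G = √(0 - 5) = √(-5) = I*√5 ≈ 2.2361*I)
R(l, C) = -⅔ + l/3 (R(l, C) = (-2 + l*1)/3 = (-2 + l)/3 = -⅔ + l/3)
(R(G, (5 - 3)*B(5)) + 22)*28 = ((-⅔ + (I*√5)/3) + 22)*28 = ((-⅔ + I*√5/3) + 22)*28 = (64/3 + I*√5/3)*28 = 1792/3 + 28*I*√5/3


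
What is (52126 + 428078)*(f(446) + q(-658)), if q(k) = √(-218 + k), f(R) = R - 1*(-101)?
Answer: 262671588 + 960408*I*√219 ≈ 2.6267e+8 + 1.4213e+7*I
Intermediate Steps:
f(R) = 101 + R (f(R) = R + 101 = 101 + R)
(52126 + 428078)*(f(446) + q(-658)) = (52126 + 428078)*((101 + 446) + √(-218 - 658)) = 480204*(547 + √(-876)) = 480204*(547 + 2*I*√219) = 262671588 + 960408*I*√219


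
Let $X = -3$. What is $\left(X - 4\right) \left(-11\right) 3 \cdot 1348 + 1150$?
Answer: $312538$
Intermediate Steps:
$\left(X - 4\right) \left(-11\right) 3 \cdot 1348 + 1150 = \left(-3 - 4\right) \left(-11\right) 3 \cdot 1348 + 1150 = \left(-7\right) \left(-11\right) 3 \cdot 1348 + 1150 = 77 \cdot 3 \cdot 1348 + 1150 = 231 \cdot 1348 + 1150 = 311388 + 1150 = 312538$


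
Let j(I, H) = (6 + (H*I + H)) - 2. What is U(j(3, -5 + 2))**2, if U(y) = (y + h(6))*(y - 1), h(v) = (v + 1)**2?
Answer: 136161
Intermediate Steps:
h(v) = (1 + v)**2
j(I, H) = 4 + H + H*I (j(I, H) = (6 + (H + H*I)) - 2 = (6 + H + H*I) - 2 = 4 + H + H*I)
U(y) = (-1 + y)*(49 + y) (U(y) = (y + (1 + 6)**2)*(y - 1) = (y + 7**2)*(-1 + y) = (y + 49)*(-1 + y) = (49 + y)*(-1 + y) = (-1 + y)*(49 + y))
U(j(3, -5 + 2))**2 = (-49 + (4 + (-5 + 2) + (-5 + 2)*3)**2 + 48*(4 + (-5 + 2) + (-5 + 2)*3))**2 = (-49 + (4 - 3 - 3*3)**2 + 48*(4 - 3 - 3*3))**2 = (-49 + (4 - 3 - 9)**2 + 48*(4 - 3 - 9))**2 = (-49 + (-8)**2 + 48*(-8))**2 = (-49 + 64 - 384)**2 = (-369)**2 = 136161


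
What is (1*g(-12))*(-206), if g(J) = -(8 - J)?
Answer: 4120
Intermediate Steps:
g(J) = -8 + J
(1*g(-12))*(-206) = (1*(-8 - 12))*(-206) = (1*(-20))*(-206) = -20*(-206) = 4120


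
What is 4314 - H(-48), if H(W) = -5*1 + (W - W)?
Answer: 4319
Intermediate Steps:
H(W) = -5 (H(W) = -5 + 0 = -5)
4314 - H(-48) = 4314 - 1*(-5) = 4314 + 5 = 4319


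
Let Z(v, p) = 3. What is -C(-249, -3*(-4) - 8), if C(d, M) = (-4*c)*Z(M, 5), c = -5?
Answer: -60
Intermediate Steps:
C(d, M) = 60 (C(d, M) = -4*(-5)*3 = 20*3 = 60)
-C(-249, -3*(-4) - 8) = -1*60 = -60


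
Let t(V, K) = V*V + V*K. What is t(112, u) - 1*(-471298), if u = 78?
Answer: 492578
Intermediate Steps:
t(V, K) = V² + K*V
t(112, u) - 1*(-471298) = 112*(78 + 112) - 1*(-471298) = 112*190 + 471298 = 21280 + 471298 = 492578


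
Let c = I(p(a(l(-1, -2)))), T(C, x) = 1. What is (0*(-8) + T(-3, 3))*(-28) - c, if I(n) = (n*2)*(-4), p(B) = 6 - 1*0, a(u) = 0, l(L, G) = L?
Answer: 20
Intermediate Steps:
p(B) = 6 (p(B) = 6 + 0 = 6)
I(n) = -8*n (I(n) = (2*n)*(-4) = -8*n)
c = -48 (c = -8*6 = -48)
(0*(-8) + T(-3, 3))*(-28) - c = (0*(-8) + 1)*(-28) - 1*(-48) = (0 + 1)*(-28) + 48 = 1*(-28) + 48 = -28 + 48 = 20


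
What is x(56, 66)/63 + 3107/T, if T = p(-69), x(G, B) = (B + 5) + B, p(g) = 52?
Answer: 15605/252 ≈ 61.925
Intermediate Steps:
x(G, B) = 5 + 2*B (x(G, B) = (5 + B) + B = 5 + 2*B)
T = 52
x(56, 66)/63 + 3107/T = (5 + 2*66)/63 + 3107/52 = (5 + 132)*(1/63) + 3107*(1/52) = 137*(1/63) + 239/4 = 137/63 + 239/4 = 15605/252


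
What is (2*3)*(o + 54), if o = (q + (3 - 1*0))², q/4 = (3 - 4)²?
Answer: 618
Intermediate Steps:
q = 4 (q = 4*(3 - 4)² = 4*(-1)² = 4*1 = 4)
o = 49 (o = (4 + (3 - 1*0))² = (4 + (3 + 0))² = (4 + 3)² = 7² = 49)
(2*3)*(o + 54) = (2*3)*(49 + 54) = 6*103 = 618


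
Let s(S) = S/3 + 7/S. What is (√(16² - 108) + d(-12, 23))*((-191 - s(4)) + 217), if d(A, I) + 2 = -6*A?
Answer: 9625/6 + 275*√37/6 ≈ 1883.0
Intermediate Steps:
d(A, I) = -2 - 6*A
s(S) = 7/S + S/3 (s(S) = S*(⅓) + 7/S = S/3 + 7/S = 7/S + S/3)
(√(16² - 108) + d(-12, 23))*((-191 - s(4)) + 217) = (√(16² - 108) + (-2 - 6*(-12)))*((-191 - (7/4 + (⅓)*4)) + 217) = (√(256 - 108) + (-2 + 72))*((-191 - (7*(¼) + 4/3)) + 217) = (√148 + 70)*((-191 - (7/4 + 4/3)) + 217) = (2*√37 + 70)*((-191 - 1*37/12) + 217) = (70 + 2*√37)*((-191 - 37/12) + 217) = (70 + 2*√37)*(-2329/12 + 217) = (70 + 2*√37)*(275/12) = 9625/6 + 275*√37/6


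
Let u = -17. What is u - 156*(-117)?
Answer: 18235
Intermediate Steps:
u - 156*(-117) = -17 - 156*(-117) = -17 + 18252 = 18235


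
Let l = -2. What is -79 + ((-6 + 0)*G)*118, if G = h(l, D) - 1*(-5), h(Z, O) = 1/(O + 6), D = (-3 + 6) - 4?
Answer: -18803/5 ≈ -3760.6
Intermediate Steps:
D = -1 (D = 3 - 4 = -1)
h(Z, O) = 1/(6 + O)
G = 26/5 (G = 1/(6 - 1) - 1*(-5) = 1/5 + 5 = ⅕ + 5 = 26/5 ≈ 5.2000)
-79 + ((-6 + 0)*G)*118 = -79 + ((-6 + 0)*(26/5))*118 = -79 - 6*26/5*118 = -79 - 156/5*118 = -79 - 18408/5 = -18803/5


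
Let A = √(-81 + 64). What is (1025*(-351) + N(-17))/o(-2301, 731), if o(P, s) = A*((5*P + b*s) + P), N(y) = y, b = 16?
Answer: -179896*I*√17/17935 ≈ -41.357*I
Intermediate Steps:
A = I*√17 (A = √(-17) = I*√17 ≈ 4.1231*I)
o(P, s) = I*√17*(6*P + 16*s) (o(P, s) = (I*√17)*((5*P + 16*s) + P) = (I*√17)*(6*P + 16*s) = I*√17*(6*P + 16*s))
(1025*(-351) + N(-17))/o(-2301, 731) = (1025*(-351) - 17)/((I*√17*(6*(-2301) + 16*731))) = (-359775 - 17)/((I*√17*(-13806 + 11696))) = -359792*I*√17/35870 = -179896*I*√17/17935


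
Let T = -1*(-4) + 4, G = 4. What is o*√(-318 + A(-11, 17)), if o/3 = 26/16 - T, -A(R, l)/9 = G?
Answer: -153*I*√354/8 ≈ -359.83*I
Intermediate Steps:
T = 8 (T = 4 + 4 = 8)
A(R, l) = -36 (A(R, l) = -9*4 = -36)
o = -153/8 (o = 3*(26/16 - 1*8) = 3*(26*(1/16) - 8) = 3*(13/8 - 8) = 3*(-51/8) = -153/8 ≈ -19.125)
o*√(-318 + A(-11, 17)) = -153*√(-318 - 36)/8 = -153*I*√354/8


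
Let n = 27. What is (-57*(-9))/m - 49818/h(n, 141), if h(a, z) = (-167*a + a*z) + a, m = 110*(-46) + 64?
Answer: 82848151/1124100 ≈ 73.702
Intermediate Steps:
m = -4996 (m = -5060 + 64 = -4996)
h(a, z) = -166*a + a*z
(-57*(-9))/m - 49818/h(n, 141) = -57*(-9)/(-4996) - 49818*1/(27*(-166 + 141)) = 513*(-1/4996) - 49818/(27*(-25)) = -513/4996 - 49818/(-675) = -513/4996 - 49818*(-1/675) = -513/4996 + 16606/225 = 82848151/1124100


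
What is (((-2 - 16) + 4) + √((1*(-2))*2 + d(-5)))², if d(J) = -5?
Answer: 187 - 84*I ≈ 187.0 - 84.0*I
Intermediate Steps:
(((-2 - 16) + 4) + √((1*(-2))*2 + d(-5)))² = (((-2 - 16) + 4) + √((1*(-2))*2 - 5))² = ((-18 + 4) + √(-2*2 - 5))² = (-14 + √(-4 - 5))² = (-14 + √(-9))² = (-14 + 3*I)²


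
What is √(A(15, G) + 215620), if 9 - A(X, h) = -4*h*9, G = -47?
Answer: √213937 ≈ 462.53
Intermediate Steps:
A(X, h) = 9 + 36*h (A(X, h) = 9 - (-4*h)*9 = 9 - (-36)*h = 9 + 36*h)
√(A(15, G) + 215620) = √((9 + 36*(-47)) + 215620) = √((9 - 1692) + 215620) = √(-1683 + 215620) = √213937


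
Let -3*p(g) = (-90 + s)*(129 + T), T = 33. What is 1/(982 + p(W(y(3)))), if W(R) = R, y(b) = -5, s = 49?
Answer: 1/3196 ≈ 0.00031289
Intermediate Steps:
p(g) = 2214 (p(g) = -(-90 + 49)*(129 + 33)/3 = -(-41)*162/3 = -⅓*(-6642) = 2214)
1/(982 + p(W(y(3)))) = 1/(982 + 2214) = 1/3196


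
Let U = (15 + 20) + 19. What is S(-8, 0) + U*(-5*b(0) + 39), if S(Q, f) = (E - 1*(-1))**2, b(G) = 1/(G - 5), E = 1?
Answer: 2164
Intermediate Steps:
b(G) = 1/(-5 + G)
U = 54 (U = 35 + 19 = 54)
S(Q, f) = 4 (S(Q, f) = (1 - 1*(-1))**2 = (1 + 1)**2 = 2**2 = 4)
S(-8, 0) + U*(-5*b(0) + 39) = 4 + 54*(-5/(-5 + 0) + 39) = 4 + 54*(-5/(-5) + 39) = 4 + 54*(-5*(-1/5) + 39) = 4 + 54*(1 + 39) = 4 + 54*40 = 4 + 2160 = 2164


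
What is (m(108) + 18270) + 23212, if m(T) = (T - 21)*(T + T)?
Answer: 60274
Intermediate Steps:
m(T) = 2*T*(-21 + T) (m(T) = (-21 + T)*(2*T) = 2*T*(-21 + T))
(m(108) + 18270) + 23212 = (2*108*(-21 + 108) + 18270) + 23212 = (2*108*87 + 18270) + 23212 = (18792 + 18270) + 23212 = 37062 + 23212 = 60274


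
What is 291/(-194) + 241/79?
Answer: 245/158 ≈ 1.5506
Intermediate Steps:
291/(-194) + 241/79 = 291*(-1/194) + 241*(1/79) = -3/2 + 241/79 = 245/158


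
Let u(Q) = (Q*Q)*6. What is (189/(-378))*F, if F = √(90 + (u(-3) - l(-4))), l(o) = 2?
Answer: -√142/2 ≈ -5.9582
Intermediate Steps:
u(Q) = 6*Q² (u(Q) = Q²*6 = 6*Q²)
F = √142 (F = √(90 + (6*(-3)² - 1*2)) = √(90 + (6*9 - 2)) = √(90 + (54 - 2)) = √(90 + 52) = √142 ≈ 11.916)
(189/(-378))*F = (189/(-378))*√142 = (189*(-1/378))*√142 = -√142/2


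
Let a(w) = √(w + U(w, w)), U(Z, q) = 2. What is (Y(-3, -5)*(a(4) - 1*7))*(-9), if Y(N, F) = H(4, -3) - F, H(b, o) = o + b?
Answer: 378 - 54*√6 ≈ 245.73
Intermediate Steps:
H(b, o) = b + o
a(w) = √(2 + w) (a(w) = √(w + 2) = √(2 + w))
Y(N, F) = 1 - F (Y(N, F) = (4 - 3) - F = 1 - F)
(Y(-3, -5)*(a(4) - 1*7))*(-9) = ((1 - 1*(-5))*(√(2 + 4) - 1*7))*(-9) = ((1 + 5)*(√6 - 7))*(-9) = (6*(-7 + √6))*(-9) = (-42 + 6*√6)*(-9) = 378 - 54*√6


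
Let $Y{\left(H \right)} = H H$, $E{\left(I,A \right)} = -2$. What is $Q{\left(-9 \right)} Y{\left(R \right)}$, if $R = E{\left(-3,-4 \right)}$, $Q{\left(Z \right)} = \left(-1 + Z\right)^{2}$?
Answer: $400$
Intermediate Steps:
$R = -2$
$Y{\left(H \right)} = H^{2}$
$Q{\left(-9 \right)} Y{\left(R \right)} = \left(-1 - 9\right)^{2} \left(-2\right)^{2} = \left(-10\right)^{2} \cdot 4 = 100 \cdot 4 = 400$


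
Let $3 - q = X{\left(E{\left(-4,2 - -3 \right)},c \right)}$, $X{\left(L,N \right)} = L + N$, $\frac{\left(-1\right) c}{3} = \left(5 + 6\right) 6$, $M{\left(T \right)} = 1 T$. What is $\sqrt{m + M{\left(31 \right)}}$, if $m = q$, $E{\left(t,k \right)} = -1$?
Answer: $\sqrt{233} \approx 15.264$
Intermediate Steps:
$M{\left(T \right)} = T$
$c = -198$ ($c = - 3 \left(5 + 6\right) 6 = - 3 \cdot 11 \cdot 6 = \left(-3\right) 66 = -198$)
$q = 202$ ($q = 3 - \left(-1 - 198\right) = 3 - -199 = 3 + 199 = 202$)
$m = 202$
$\sqrt{m + M{\left(31 \right)}} = \sqrt{202 + 31} = \sqrt{233}$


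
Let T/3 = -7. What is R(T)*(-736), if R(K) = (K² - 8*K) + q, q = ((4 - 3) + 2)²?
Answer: -454848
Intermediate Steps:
T = -21 (T = 3*(-7) = -21)
q = 9 (q = (1 + 2)² = 3² = 9)
R(K) = 9 + K² - 8*K (R(K) = (K² - 8*K) + 9 = 9 + K² - 8*K)
R(T)*(-736) = (9 + (-21)² - 8*(-21))*(-736) = (9 + 441 + 168)*(-736) = 618*(-736) = -454848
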